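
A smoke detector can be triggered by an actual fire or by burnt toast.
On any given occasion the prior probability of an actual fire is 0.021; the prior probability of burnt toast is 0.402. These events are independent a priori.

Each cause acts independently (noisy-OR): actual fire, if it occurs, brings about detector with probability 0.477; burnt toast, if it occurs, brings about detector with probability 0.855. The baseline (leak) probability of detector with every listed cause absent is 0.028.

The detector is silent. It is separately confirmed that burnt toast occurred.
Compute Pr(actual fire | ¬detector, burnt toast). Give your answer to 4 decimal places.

Pr(actual fire | ¬detector, burnt toast) ≈ 0.0111

Under noisy-OR, P(detector | causes) = 1 − (1−0.028)·∏(1−qᵢ) over the active causes.
For the numerator, keep only actual fire=true terms: 0.073712×0.021 = 0.001548
The normalizing constant is 0.14094×0.979 + 0.073712×0.021 = 0.139528
Posterior = 0.001548 / 0.139528 ≈ 0.0111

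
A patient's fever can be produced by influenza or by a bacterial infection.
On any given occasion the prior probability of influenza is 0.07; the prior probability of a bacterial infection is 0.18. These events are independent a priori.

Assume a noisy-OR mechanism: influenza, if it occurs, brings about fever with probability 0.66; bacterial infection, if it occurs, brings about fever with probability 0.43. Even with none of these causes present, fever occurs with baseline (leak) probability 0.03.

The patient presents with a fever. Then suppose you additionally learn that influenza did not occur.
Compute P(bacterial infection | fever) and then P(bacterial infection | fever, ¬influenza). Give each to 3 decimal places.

Under noisy-OR, P(fever | causes) = 1 − (1−0.03)·∏(1−qᵢ) over the active causes.
By total probability over the 4 (influenza, bacterial infection) configurations:
  P(fever) = 0.03*0.93*0.82 + 0.4471*0.93*0.18 + 0.6702*0.07*0.82 + 0.812014*0.07*0.18
        = 0.022878 + 0.074845 + 0.038469 + 0.010231 = 0.146423
Configurations with bacterial infection contribute 0.085076, so
  P(bacterial infection | fever) = 0.085076 / 0.146423 ≈ 0.581

Now condition on the additional information:
By total probability over both values of bacterial infection:
  P(fever | ¬influenza) = 0.03*0.82 + 0.4471*0.18
        = 0.024600 + 0.080478 = 0.105078
The terms with bacterial infection present sum to 0.080478, so
  P(bacterial infection | fever, ¬influenza) = 0.080478 / 0.105078 ≈ 0.766
Ruling out influenza raises the posterior on bacterial infection — the flip side of explaining away.

P(bacterial infection | fever) ≈ 0.581; P(bacterial infection | fever, ¬influenza) ≈ 0.766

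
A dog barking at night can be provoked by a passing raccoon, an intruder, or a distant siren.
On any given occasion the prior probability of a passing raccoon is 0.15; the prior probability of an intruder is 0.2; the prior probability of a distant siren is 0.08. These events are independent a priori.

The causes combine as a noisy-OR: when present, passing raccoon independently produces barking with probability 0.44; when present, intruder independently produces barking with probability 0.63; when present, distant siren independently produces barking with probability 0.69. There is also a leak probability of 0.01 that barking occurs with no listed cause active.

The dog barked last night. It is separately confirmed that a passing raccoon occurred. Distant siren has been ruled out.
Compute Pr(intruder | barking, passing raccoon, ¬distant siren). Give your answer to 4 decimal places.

Under noisy-OR, P(barking | causes) = 1 − (1−0.01)·∏(1−qᵢ) over the active causes.
By total probability over both values of intruder:
  P(barking | passing raccoon, ¬distant siren) = 0.4456·0.8 + 0.794872·0.2
        = 0.356480 + 0.158974 = 0.515454
The terms with intruder present sum to 0.158974, so
  P(intruder | barking, passing raccoon, ¬distant siren) = 0.158974 / 0.515454 ≈ 0.3084

Pr(intruder | barking, passing raccoon, ¬distant siren) ≈ 0.3084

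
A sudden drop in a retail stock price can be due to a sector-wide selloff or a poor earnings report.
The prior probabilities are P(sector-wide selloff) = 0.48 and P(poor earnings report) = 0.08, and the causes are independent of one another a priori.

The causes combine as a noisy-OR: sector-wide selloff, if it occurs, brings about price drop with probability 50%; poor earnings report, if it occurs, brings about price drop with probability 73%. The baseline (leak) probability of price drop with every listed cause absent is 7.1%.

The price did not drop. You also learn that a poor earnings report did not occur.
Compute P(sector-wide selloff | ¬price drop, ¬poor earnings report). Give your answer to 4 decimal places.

Under noisy-OR, P(price drop | causes) = 1 − (1−0.071)·∏(1−qᵢ) over the active causes.
Sum P(¬price drop|·) weighted by the priors over both values of sector-wide selloff:
  P(¬price drop | ¬poor earnings report) = 0.929*0.52 + 0.4645*0.48
        = 0.483080 + 0.222960 = 0.706040
The terms with sector-wide selloff present sum to 0.222960, so
  P(sector-wide selloff | ¬price drop, ¬poor earnings report) = 0.222960 / 0.706040 ≈ 0.3158

P(sector-wide selloff | ¬price drop, ¬poor earnings report) ≈ 0.3158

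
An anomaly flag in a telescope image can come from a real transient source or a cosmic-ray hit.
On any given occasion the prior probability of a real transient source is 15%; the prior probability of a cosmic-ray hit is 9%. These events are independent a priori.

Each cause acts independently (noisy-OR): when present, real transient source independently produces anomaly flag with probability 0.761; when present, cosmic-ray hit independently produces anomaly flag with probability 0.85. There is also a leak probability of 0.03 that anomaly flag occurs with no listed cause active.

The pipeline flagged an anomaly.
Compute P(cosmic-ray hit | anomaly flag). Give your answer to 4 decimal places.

P(cosmic-ray hit | anomaly flag) ≈ 0.3797

Under noisy-OR, P(anomaly flag | causes) = 1 − (1−0.03)·∏(1−qᵢ) over the active causes.
Weight on cosmic-ray hit=true, given the evidence: 0.065369 + 0.013031 = 0.078400
Normalizer over all consistent configurations: 0.03·0.85·0.91 + 0.8545·0.85·0.09 + 0.76817·0.15·0.91 + 0.965225·0.15·0.09 = 0.206460
P(cosmic-ray hit | anomaly flag) = 0.078400/0.206460 ≈ 0.3797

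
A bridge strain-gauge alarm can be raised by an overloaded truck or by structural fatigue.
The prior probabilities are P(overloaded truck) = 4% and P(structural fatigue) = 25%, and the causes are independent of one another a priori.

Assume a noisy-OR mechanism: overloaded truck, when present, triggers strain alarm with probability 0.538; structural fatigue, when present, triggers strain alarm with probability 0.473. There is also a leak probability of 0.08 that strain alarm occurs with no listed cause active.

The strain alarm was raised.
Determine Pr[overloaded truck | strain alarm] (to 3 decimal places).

Under noisy-OR, P(strain alarm | causes) = 1 − (1−0.08)·∏(1−qᵢ) over the active causes.
P(strain alarm) = 0.08·0.96·0.75 + 0.51516·0.96·0.25 + 0.57496·0.04·0.75 + 0.776004·0.04·0.25 = 0.057600 + 0.123638 + 0.017249 + 0.007760 = 0.206247
Restricting to configurations with overloaded truck present: 0.017249 + 0.007760 = 0.025009.
So P(overloaded truck | strain alarm) = 0.025009/0.206247 ≈ 0.121.

Pr[overloaded truck | strain alarm] ≈ 0.121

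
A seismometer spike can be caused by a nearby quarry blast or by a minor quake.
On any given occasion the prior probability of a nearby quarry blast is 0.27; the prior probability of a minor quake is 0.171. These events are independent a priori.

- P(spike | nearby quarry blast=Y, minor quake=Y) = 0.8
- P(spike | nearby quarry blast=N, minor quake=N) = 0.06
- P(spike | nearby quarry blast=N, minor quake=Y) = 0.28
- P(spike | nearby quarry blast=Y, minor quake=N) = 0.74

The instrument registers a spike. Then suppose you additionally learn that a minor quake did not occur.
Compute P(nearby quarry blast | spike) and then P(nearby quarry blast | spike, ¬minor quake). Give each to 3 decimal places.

P(nearby quarry blast | spike) ≈ 0.740; P(nearby quarry blast | spike, ¬minor quake) ≈ 0.820

P(spike) = 0.06·0.73·0.829 + 0.28·0.73·0.171 + 0.74·0.27·0.829 + 0.8·0.27·0.171 = 0.036310 + 0.034952 + 0.165634 + 0.036936 = 0.273832
Of this, 0.202570 comes from 0.165634 + 0.036936 (the nearby quarry blast=true cases).
So P(nearby quarry blast | spike) = 0.202570/0.273832 ≈ 0.740.

With the extra evidence:
P(spike | ¬minor quake) = 0.06×0.73 + 0.74×0.27 = 0.043800 + 0.199800 = 0.243600
Of this, 0.199800 comes from 0.74×0.27 (the nearby quarry blast=true cases).
Hence the posterior is 0.199800/0.243600 ≈ 0.820.
With minor quake excluded, nearby quarry blast must carry more of the explanatory weight for the spike.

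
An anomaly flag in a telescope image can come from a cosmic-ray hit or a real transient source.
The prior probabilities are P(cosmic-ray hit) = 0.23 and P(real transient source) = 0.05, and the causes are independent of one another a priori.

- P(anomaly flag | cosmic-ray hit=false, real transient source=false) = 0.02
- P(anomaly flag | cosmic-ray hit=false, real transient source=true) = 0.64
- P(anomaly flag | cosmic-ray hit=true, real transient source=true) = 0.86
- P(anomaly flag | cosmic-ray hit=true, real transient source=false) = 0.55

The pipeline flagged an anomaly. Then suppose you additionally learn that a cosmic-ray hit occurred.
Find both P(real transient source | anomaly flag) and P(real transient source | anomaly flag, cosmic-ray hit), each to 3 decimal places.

Enumerate the 4 (cosmic-ray hit, real transient source) configurations and weight by the priors:
  P(anomaly flag) = 0.02×0.77×0.95 + 0.64×0.77×0.05 + 0.55×0.23×0.95 + 0.86×0.23×0.05
        = 0.014630 + 0.024640 + 0.120175 + 0.009890 = 0.169335
Keeping only the real transient source-present terms gives 0.034530, so
  P(real transient source | anomaly flag) = 0.034530 / 0.169335 ≈ 0.204

Now condition on the additional information:
Sum P(anomaly flag|·) weighted by the priors over both values of real transient source:
  P(anomaly flag | cosmic-ray hit) = 0.55·0.95 + 0.86·0.05
        = 0.522500 + 0.043000 = 0.565500
The terms with real transient source present sum to 0.043000, so
  P(real transient source | anomaly flag, cosmic-ray hit) = 0.043000 / 0.565500 ≈ 0.076

P(real transient source | anomaly flag) ≈ 0.204; P(real transient source | anomaly flag, cosmic-ray hit) ≈ 0.076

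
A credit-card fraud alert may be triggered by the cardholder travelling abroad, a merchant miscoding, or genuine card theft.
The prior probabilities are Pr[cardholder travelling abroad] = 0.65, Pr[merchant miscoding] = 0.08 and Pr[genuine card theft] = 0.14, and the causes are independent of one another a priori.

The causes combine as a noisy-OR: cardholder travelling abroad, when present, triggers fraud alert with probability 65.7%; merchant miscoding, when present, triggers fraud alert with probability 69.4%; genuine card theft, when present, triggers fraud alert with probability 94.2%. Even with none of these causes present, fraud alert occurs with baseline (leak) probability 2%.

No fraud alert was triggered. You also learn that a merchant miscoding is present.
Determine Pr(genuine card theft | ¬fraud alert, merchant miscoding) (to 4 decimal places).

Under noisy-OR, P(fraud alert | causes) = 1 − (1−0.02)·∏(1−qᵢ) over the active causes.
Weight on genuine card theft=true, given the evidence: 0.000852 + 0.000543 = 0.001395
Denominator P(¬fraud alert | merchant miscoding): 0.29988*0.35*0.86 + 0.017393*0.35*0.14 + 0.102859*0.65*0.86 + 0.005966*0.65*0.14 = 0.149157
P(genuine card theft | ¬fraud alert, merchant miscoding) = 0.001395/0.149157 ≈ 0.0094

Pr(genuine card theft | ¬fraud alert, merchant miscoding) ≈ 0.0094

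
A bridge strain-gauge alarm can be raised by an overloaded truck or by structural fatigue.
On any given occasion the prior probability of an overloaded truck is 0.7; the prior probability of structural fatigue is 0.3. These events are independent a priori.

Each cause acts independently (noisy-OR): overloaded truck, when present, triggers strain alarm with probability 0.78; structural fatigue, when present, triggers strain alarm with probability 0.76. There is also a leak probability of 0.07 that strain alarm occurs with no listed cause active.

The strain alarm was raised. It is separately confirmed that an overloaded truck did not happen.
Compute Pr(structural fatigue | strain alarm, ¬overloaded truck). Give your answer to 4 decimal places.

Pr(structural fatigue | strain alarm, ¬overloaded truck) ≈ 0.8263

Under noisy-OR, P(strain alarm | causes) = 1 − (1−0.07)·∏(1−qᵢ) over the active causes.
Weight on structural fatigue=true, given the evidence: 0.7768·0.3 = 0.233040
Normalizer over all consistent configurations: 0.07·0.7 + 0.7768·0.3 = 0.282040
Posterior = 0.233040 / 0.282040 ≈ 0.8263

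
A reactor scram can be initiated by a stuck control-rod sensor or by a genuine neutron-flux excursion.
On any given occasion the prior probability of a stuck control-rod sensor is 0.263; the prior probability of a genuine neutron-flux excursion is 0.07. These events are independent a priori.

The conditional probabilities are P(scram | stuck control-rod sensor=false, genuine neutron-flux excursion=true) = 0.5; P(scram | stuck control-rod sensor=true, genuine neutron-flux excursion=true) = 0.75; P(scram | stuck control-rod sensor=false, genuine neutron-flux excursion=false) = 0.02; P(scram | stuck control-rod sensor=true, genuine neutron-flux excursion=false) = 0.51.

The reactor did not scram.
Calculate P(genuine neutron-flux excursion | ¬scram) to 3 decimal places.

P(genuine neutron-flux excursion | ¬scram) ≈ 0.037

For the numerator, keep only genuine neutron-flux excursion=true terms: 0.025795 + 0.004603 = 0.030398
Denominator P(¬scram): 0.98·0.737·0.93 + 0.5·0.737·0.07 + 0.49·0.263·0.93 + 0.25·0.263·0.07 = 0.821949
P(genuine neutron-flux excursion | ¬scram) = 0.030398/0.821949 ≈ 0.037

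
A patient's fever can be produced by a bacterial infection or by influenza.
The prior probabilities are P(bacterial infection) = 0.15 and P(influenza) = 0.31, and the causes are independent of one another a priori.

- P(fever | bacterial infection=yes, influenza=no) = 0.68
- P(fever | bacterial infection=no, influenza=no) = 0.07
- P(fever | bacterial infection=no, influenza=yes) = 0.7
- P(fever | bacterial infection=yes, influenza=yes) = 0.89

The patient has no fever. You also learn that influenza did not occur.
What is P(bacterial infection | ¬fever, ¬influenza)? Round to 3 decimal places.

P(bacterial infection | ¬fever, ¬influenza) ≈ 0.057

Enumerate both values of bacterial infection and weight by the priors:
  P(¬fever | ¬influenza) = 0.93·0.85 + 0.32·0.15
        = 0.790500 + 0.048000 = 0.838500
The terms with bacterial infection present sum to 0.048000, so
  P(bacterial infection | ¬fever, ¬influenza) = 0.048000 / 0.838500 ≈ 0.057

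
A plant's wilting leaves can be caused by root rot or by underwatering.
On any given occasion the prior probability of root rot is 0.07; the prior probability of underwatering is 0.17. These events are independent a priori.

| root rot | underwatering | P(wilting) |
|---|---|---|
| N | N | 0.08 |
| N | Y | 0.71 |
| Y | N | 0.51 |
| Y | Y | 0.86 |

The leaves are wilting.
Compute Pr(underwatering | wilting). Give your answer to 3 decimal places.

P(wilting) = 0.08·0.93·0.83 + 0.71·0.93·0.17 + 0.51·0.07·0.83 + 0.86·0.07·0.17 = 0.061752 + 0.112251 + 0.029631 + 0.010234 = 0.213868
The underwatering-present share is 0.112251 + 0.010234 = 0.122485.
So P(underwatering | wilting) = 0.122485/0.213868 ≈ 0.573.

Pr(underwatering | wilting) ≈ 0.573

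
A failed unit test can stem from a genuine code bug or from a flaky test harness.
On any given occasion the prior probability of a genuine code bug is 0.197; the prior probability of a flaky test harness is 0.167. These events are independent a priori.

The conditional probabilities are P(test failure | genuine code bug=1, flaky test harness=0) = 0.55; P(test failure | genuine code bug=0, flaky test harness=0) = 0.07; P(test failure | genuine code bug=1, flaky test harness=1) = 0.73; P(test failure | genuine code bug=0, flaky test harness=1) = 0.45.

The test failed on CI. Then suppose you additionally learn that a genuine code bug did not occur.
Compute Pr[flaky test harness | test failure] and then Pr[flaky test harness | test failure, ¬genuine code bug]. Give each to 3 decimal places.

For the numerator, keep only flaky test harness=true terms: 0.060345 + 0.024016 = 0.084361
Denominator P(test failure): 0.07×0.803×0.833 + 0.45×0.803×0.167 + 0.55×0.197×0.833 + 0.73×0.197×0.167 = 0.221440
P(flaky test harness | test failure) = 0.084361/0.221440 ≈ 0.381

With the extra evidence:
Weight on flaky test harness=true, given the evidence: 0.45·0.167 = 0.075150
Denominator P(test failure | ¬genuine code bug): 0.07·0.833 + 0.45·0.167 = 0.133460
Posterior = 0.075150 / 0.133460 ≈ 0.563
With genuine code bug excluded, flaky test harness must carry more of the explanatory weight for the test failure.

Pr[flaky test harness | test failure] ≈ 0.381; Pr[flaky test harness | test failure, ¬genuine code bug] ≈ 0.563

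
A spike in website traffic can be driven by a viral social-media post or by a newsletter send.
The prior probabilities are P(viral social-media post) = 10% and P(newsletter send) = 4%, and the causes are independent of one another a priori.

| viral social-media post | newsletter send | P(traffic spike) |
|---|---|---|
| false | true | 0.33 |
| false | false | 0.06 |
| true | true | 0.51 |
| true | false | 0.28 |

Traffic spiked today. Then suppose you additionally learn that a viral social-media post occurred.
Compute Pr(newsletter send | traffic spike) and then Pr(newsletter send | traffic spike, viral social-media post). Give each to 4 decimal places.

P(traffic spike) = 0.06*0.9*0.96 + 0.33*0.9*0.04 + 0.28*0.1*0.96 + 0.51*0.1*0.04 = 0.051840 + 0.011880 + 0.026880 + 0.002040 = 0.092640
Of this, 0.013920 comes from 0.011880 + 0.002040 (the newsletter send=true cases).
Hence the posterior is 0.013920/0.092640 ≈ 0.1503.

Now also conditioning on viral social-media post=true:
P(traffic spike | viral social-media post) = 0.28·0.96 + 0.51·0.04 = 0.268800 + 0.020400 = 0.289200
The newsletter send-present share is 0.51·0.04 = 0.020400.
P(newsletter send | traffic spike, viral social-media post) = 0.020400 / 0.289200 ≈ 0.0705
This is intercausal reasoning (explaining away): once viral social-media post accounts for the traffic spike, newsletter send becomes less likely.

Pr(newsletter send | traffic spike) ≈ 0.1503; Pr(newsletter send | traffic spike, viral social-media post) ≈ 0.0705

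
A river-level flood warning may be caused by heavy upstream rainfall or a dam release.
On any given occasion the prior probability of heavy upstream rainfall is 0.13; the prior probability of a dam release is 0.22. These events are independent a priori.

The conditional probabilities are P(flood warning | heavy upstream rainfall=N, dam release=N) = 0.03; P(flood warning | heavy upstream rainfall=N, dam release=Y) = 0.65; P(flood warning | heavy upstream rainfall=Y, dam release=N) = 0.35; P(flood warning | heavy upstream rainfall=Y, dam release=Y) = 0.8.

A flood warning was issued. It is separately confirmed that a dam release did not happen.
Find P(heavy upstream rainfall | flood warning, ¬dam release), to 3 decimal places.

For the numerator, keep only heavy upstream rainfall=true terms: 0.35*0.13 = 0.045500
Normalizer over all consistent configurations: 0.03*0.87 + 0.35*0.13 = 0.071600
P(heavy upstream rainfall | flood warning, ¬dam release) = 0.045500/0.071600 ≈ 0.635

P(heavy upstream rainfall | flood warning, ¬dam release) ≈ 0.635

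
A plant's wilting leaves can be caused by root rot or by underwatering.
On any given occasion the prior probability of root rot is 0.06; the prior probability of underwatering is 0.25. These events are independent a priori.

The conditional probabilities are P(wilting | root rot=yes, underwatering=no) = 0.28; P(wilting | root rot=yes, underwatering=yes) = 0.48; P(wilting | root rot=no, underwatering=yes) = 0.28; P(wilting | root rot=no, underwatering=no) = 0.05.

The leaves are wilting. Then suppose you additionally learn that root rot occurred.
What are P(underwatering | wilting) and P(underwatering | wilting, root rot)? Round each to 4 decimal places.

P(underwatering | wilting) ≈ 0.6041; P(underwatering | wilting, root rot) ≈ 0.3636

P(wilting) = 0.05×0.94×0.75 + 0.28×0.94×0.25 + 0.28×0.06×0.75 + 0.48×0.06×0.25 = 0.035250 + 0.065800 + 0.012600 + 0.007200 = 0.120850
Of this, 0.073000 comes from 0.065800 + 0.007200 (the underwatering=true cases).
P(underwatering | wilting) = 0.073000 / 0.120850 ≈ 0.6041

With the extra evidence:
By total probability over both values of underwatering:
  P(wilting | root rot) = 0.28*0.75 + 0.48*0.25
        = 0.210000 + 0.120000 = 0.330000
Keeping only the underwatering-present terms gives 0.120000, so
  P(underwatering | wilting, root rot) = 0.120000 / 0.330000 ≈ 0.3636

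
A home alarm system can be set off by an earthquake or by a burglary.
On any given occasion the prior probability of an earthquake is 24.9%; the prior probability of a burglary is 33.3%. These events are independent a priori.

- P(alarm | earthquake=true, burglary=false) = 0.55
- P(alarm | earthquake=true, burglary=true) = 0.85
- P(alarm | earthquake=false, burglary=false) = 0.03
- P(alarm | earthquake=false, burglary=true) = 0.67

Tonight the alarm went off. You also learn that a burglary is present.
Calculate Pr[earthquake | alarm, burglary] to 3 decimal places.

For the numerator, keep only earthquake=true terms: 0.85*0.249 = 0.211650
Denominator P(alarm | burglary): 0.67*0.751 + 0.85*0.249 = 0.714820
Posterior = 0.211650 / 0.714820 ≈ 0.296

Pr[earthquake | alarm, burglary] ≈ 0.296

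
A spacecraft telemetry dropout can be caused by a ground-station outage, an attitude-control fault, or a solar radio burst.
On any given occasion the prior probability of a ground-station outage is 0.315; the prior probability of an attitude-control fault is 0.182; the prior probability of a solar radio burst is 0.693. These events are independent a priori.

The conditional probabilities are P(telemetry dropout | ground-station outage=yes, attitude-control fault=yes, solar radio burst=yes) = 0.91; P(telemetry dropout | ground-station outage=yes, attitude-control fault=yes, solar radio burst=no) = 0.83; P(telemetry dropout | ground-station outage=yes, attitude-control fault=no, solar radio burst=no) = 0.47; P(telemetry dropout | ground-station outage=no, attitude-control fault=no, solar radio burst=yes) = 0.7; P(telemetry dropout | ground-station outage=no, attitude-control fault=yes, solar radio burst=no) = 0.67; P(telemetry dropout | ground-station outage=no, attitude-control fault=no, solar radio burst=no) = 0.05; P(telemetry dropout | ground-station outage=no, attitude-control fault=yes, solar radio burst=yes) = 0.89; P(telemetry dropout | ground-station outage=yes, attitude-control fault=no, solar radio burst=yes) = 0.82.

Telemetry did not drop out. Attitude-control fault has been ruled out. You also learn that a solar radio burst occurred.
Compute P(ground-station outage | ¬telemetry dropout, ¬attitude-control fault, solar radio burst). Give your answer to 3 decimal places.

P(ground-station outage | ¬telemetry dropout, ¬attitude-control fault, solar radio burst) ≈ 0.216

P(¬telemetry dropout | ¬attitude-control fault, solar radio burst) = 0.3*0.685 + 0.18*0.315 = 0.205500 + 0.056700 = 0.262200
Of this, 0.056700 comes from 0.18*0.315 (the ground-station outage=true cases).
Hence the posterior is 0.056700/0.262200 ≈ 0.216.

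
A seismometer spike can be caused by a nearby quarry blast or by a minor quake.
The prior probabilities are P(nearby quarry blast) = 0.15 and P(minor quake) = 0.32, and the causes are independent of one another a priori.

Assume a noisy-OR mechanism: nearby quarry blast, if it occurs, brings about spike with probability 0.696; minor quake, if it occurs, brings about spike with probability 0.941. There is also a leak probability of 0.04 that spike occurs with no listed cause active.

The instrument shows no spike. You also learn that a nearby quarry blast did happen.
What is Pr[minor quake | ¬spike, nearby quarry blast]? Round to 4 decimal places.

Under noisy-OR, P(spike | causes) = 1 − (1−0.04)·∏(1−qᵢ) over the active causes.
Weight on minor quake=true, given the evidence: 0.017219*0.32 = 0.005510
The normalizing constant is 0.29184*0.68 + 0.017219*0.32 = 0.203961
Posterior = 0.005510 / 0.203961 ≈ 0.0270

Pr[minor quake | ¬spike, nearby quarry blast] ≈ 0.0270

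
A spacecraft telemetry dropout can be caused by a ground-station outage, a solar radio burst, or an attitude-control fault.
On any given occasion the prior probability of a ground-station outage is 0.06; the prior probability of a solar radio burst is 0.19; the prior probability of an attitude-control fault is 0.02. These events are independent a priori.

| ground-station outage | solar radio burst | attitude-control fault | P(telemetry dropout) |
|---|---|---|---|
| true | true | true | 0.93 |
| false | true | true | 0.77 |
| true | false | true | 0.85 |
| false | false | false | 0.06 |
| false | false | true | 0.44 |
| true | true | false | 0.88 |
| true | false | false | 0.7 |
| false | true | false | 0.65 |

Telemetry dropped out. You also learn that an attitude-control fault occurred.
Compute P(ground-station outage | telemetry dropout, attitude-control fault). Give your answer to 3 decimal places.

By total probability over the 4 (ground-station outage, solar radio burst) configurations:
  P(telemetry dropout | attitude-control fault) = 0.44×0.94×0.81 + 0.77×0.94×0.19 + 0.85×0.06×0.81 + 0.93×0.06×0.19
        = 0.335016 + 0.137522 + 0.041310 + 0.010602 = 0.524450
Keeping only the ground-station outage-present terms gives 0.051912, so
  P(ground-station outage | telemetry dropout, attitude-control fault) = 0.051912 / 0.524450 ≈ 0.099

P(ground-station outage | telemetry dropout, attitude-control fault) ≈ 0.099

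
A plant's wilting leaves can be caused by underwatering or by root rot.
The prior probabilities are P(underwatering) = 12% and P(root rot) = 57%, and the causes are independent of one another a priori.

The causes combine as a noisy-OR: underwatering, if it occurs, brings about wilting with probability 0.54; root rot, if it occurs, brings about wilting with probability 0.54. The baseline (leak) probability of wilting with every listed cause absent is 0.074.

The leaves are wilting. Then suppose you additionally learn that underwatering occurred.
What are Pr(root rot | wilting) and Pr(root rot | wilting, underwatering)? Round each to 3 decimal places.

Pr(root rot | wilting) ≈ 0.856; Pr(root rot | wilting, underwatering) ≈ 0.650

Under noisy-OR, P(wilting | causes) = 1 − (1−0.074)·∏(1−qᵢ) over the active causes.
Enumerate the 4 (underwatering, root rot) configurations and weight by the priors:
  P(wilting) = 0.074×0.88×0.43 + 0.57404×0.88×0.57 + 0.57404×0.12×0.43 + 0.804058×0.12×0.57
        = 0.028002 + 0.287938 + 0.029620 + 0.054998 = 0.400558
Keeping only the root rot-present terms gives 0.342936, so
  P(root rot | wilting) = 0.342936 / 0.400558 ≈ 0.856

Now also conditioning on underwatering=true:
P(wilting | underwatering) = 0.57404*0.43 + 0.804058*0.57 = 0.246837 + 0.458313 = 0.705150
Of this, 0.458313 comes from 0.804058*0.57 (the root rot=true cases).
So P(root rot | wilting, underwatering) = 0.458313/0.705150 ≈ 0.650.
The drop from 0.856 to 0.650 is the explaining-away (discounting) effect.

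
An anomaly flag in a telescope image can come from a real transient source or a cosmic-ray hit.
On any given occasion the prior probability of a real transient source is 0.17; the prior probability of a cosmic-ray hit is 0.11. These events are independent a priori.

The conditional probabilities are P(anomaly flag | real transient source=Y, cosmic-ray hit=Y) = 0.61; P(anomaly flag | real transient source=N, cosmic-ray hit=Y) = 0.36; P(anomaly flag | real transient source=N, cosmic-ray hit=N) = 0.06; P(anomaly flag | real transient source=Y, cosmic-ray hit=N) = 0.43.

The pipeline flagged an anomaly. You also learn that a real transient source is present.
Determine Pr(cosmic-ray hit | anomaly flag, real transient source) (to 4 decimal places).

Pr(cosmic-ray hit | anomaly flag, real transient source) ≈ 0.1492

P(anomaly flag | real transient source) = 0.43*0.89 + 0.61*0.11 = 0.382700 + 0.067100 = 0.449800
Of this, 0.067100 comes from 0.61*0.11 (the cosmic-ray hit=true cases).
P(cosmic-ray hit | anomaly flag, real transient source) = 0.067100 / 0.449800 ≈ 0.1492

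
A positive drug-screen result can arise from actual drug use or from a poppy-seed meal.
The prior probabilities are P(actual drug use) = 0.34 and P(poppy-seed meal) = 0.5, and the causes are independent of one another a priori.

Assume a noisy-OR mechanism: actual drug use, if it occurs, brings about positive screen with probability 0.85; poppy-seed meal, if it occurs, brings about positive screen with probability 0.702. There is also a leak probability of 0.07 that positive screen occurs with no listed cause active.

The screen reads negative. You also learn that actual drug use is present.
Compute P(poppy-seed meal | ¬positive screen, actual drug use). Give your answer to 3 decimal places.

P(poppy-seed meal | ¬positive screen, actual drug use) ≈ 0.230

Under noisy-OR, P(positive screen | causes) = 1 − (1−0.07)·∏(1−qᵢ) over the active causes.
P(¬positive screen | actual drug use) = 0.1395×0.5 + 0.041571×0.5 = 0.069750 + 0.020785 = 0.090535
The poppy-seed meal-present share is 0.041571×0.5 = 0.020785.
P(poppy-seed meal | ¬positive screen, actual drug use) = 0.020785 / 0.090535 ≈ 0.230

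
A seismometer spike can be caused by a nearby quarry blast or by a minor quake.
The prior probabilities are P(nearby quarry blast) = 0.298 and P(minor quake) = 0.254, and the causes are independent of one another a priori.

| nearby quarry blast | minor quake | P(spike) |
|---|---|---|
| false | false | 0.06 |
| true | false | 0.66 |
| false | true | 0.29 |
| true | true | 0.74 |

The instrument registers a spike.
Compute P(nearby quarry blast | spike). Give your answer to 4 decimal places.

P(nearby quarry blast | spike) ≈ 0.7092

Sum P(spike|·) weighted by the priors over the 4 (nearby quarry blast, minor quake) configurations:
  P(spike) = 0.06*0.702*0.746 + 0.29*0.702*0.254 + 0.66*0.298*0.746 + 0.74*0.298*0.254
        = 0.031422 + 0.051709 + 0.146723 + 0.056012 = 0.285866
Configurations with nearby quarry blast contribute 0.202735, so
  P(nearby quarry blast | spike) = 0.202735 / 0.285866 ≈ 0.7092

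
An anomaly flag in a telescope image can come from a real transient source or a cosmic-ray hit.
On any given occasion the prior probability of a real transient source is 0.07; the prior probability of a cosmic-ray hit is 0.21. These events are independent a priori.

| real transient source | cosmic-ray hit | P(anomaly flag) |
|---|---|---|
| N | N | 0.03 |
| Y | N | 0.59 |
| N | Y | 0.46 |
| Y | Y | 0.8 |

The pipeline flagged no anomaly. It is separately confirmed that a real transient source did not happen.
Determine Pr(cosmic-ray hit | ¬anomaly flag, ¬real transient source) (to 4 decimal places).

Numerator (weight on configurations with cosmic-ray hit): 0.54×0.21 = 0.113400
Normalizer over all consistent configurations: 0.97×0.79 + 0.54×0.21 = 0.879700
P(cosmic-ray hit | ¬anomaly flag, ¬real transient source) = 0.113400/0.879700 ≈ 0.1289

Pr(cosmic-ray hit | ¬anomaly flag, ¬real transient source) ≈ 0.1289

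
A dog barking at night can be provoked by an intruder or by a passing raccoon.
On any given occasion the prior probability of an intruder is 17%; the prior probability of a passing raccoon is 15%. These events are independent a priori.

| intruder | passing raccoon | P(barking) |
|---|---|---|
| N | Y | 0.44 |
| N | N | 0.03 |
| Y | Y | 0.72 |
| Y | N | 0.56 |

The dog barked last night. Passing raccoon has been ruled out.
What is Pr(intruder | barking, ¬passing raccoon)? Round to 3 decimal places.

P(barking | ¬passing raccoon) = 0.03·0.83 + 0.56·0.17 = 0.024900 + 0.095200 = 0.120100
Of this, 0.095200 comes from 0.56·0.17 (the intruder=true cases).
Hence the posterior is 0.095200/0.120100 ≈ 0.793.

Pr(intruder | barking, ¬passing raccoon) ≈ 0.793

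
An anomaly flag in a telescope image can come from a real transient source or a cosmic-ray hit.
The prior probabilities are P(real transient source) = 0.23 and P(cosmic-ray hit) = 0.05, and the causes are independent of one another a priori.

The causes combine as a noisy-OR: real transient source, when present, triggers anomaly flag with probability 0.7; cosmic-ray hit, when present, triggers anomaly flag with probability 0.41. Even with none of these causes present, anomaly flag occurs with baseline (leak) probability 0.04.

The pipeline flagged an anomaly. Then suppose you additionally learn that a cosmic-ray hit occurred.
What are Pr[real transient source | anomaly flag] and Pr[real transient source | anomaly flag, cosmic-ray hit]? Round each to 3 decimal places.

Pr[real transient source | anomaly flag] ≈ 0.782; Pr[real transient source | anomaly flag, cosmic-ray hit] ≈ 0.364

Under noisy-OR, P(anomaly flag | causes) = 1 − (1−0.04)·∏(1−qᵢ) over the active causes.
By total probability over the 4 (real transient source, cosmic-ray hit) configurations:
  P(anomaly flag) = 0.04×0.77×0.95 + 0.4336×0.77×0.05 + 0.712×0.23×0.95 + 0.83008×0.23×0.05
        = 0.029260 + 0.016694 + 0.155572 + 0.009546 = 0.211072
Configurations with real transient source contribute 0.165118, so
  P(real transient source | anomaly flag) = 0.165118 / 0.211072 ≈ 0.782

Now condition on the additional information:
Sum P(anomaly flag|·) weighted by the priors over both values of real transient source:
  P(anomaly flag | cosmic-ray hit) = 0.4336×0.77 + 0.83008×0.23
        = 0.333872 + 0.190918 = 0.524790
The terms with real transient source present sum to 0.190918, so
  P(real transient source | anomaly flag, cosmic-ray hit) = 0.190918 / 0.524790 ≈ 0.364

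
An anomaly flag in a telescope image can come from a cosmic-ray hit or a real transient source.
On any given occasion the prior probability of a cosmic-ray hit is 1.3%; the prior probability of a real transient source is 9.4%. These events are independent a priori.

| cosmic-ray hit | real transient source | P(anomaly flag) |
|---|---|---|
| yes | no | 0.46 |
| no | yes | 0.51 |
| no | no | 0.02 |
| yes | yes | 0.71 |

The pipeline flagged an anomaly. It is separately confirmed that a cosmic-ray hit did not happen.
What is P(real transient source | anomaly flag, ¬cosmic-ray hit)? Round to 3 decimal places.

For the numerator, keep only real transient source=true terms: 0.51*0.094 = 0.047940
Normalizer over all consistent configurations: 0.02*0.906 + 0.51*0.094 = 0.066060
Posterior = 0.047940 / 0.066060 ≈ 0.726

P(real transient source | anomaly flag, ¬cosmic-ray hit) ≈ 0.726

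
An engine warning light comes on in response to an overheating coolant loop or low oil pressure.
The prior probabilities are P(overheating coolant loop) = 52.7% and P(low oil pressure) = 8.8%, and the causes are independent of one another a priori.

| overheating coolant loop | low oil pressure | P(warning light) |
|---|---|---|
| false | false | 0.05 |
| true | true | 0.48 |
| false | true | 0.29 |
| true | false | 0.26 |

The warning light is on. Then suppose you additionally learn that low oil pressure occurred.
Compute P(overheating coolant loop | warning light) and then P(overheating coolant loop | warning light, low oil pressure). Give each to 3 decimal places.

Sum P(warning light|·) weighted by the priors over the 4 (overheating coolant loop, low oil pressure) configurations:
  P(warning light) = 0.05·0.473·0.912 + 0.29·0.473·0.088 + 0.26·0.527·0.912 + 0.48·0.527·0.088
        = 0.021569 + 0.012071 + 0.124962 + 0.022260 = 0.180862
Keeping only the overheating coolant loop-present terms gives 0.147222, so
  P(overheating coolant loop | warning light) = 0.147222 / 0.180862 ≈ 0.814

Now condition on the additional information:
P(warning light | low oil pressure) = 0.29*0.473 + 0.48*0.527 = 0.137170 + 0.252960 = 0.390130
The overheating coolant loop-present share is 0.48*0.527 = 0.252960.
So P(overheating coolant loop | warning light, low oil pressure) = 0.252960/0.390130 ≈ 0.648.
— low oil pressure explains away the evidence for overheating coolant loop.

P(overheating coolant loop | warning light) ≈ 0.814; P(overheating coolant loop | warning light, low oil pressure) ≈ 0.648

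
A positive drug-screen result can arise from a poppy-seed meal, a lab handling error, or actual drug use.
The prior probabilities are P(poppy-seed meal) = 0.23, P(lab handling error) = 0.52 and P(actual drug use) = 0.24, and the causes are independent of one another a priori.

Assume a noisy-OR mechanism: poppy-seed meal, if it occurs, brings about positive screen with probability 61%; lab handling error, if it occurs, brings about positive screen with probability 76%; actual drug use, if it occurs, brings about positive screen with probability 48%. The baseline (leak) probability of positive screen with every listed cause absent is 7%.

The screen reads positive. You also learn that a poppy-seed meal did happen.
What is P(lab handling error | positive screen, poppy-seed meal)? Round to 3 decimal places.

Under noisy-OR, P(positive screen | causes) = 1 − (1−0.07)·∏(1−qᵢ) over the active causes.
Numerator (weight on configurations with lab handling error): 0.360799 + 0.119151 = 0.479950
Denominator P(positive screen | poppy-seed meal): 0.6373*0.48*0.76 + 0.811396*0.48*0.24 + 0.912952*0.52*0.76 + 0.954735*0.52*0.24 = 0.805910
P(lab handling error | positive screen, poppy-seed meal) = 0.479950/0.805910 ≈ 0.596

P(lab handling error | positive screen, poppy-seed meal) ≈ 0.596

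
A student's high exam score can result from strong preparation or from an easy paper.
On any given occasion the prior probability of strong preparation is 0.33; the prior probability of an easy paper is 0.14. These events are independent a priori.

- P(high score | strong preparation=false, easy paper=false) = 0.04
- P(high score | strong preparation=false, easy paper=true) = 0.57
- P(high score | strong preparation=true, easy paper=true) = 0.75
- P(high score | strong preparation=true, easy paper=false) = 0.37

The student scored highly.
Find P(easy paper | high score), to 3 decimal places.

P(high score) = 0.04*0.67*0.86 + 0.57*0.67*0.14 + 0.37*0.33*0.86 + 0.75*0.33*0.14 = 0.023048 + 0.053466 + 0.105006 + 0.034650 = 0.216170
Restricting to configurations with easy paper present: 0.053466 + 0.034650 = 0.088116.
So P(easy paper | high score) = 0.088116/0.216170 ≈ 0.408.

P(easy paper | high score) ≈ 0.408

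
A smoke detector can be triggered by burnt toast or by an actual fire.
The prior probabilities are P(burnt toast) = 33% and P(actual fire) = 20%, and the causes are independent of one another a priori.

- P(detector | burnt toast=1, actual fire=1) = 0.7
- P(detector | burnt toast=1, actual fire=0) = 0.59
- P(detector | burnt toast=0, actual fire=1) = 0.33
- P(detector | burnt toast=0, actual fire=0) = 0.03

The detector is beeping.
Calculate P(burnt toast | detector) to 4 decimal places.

Sum P(detector|·) weighted by the priors over the 4 (burnt toast, actual fire) configurations:
  P(detector) = 0.03·0.67·0.8 + 0.33·0.67·0.2 + 0.59·0.33·0.8 + 0.7·0.33·0.2
        = 0.016080 + 0.044220 + 0.155760 + 0.046200 = 0.262260
Keeping only the burnt toast-present terms gives 0.201960, so
  P(burnt toast | detector) = 0.201960 / 0.262260 ≈ 0.7701

P(burnt toast | detector) ≈ 0.7701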